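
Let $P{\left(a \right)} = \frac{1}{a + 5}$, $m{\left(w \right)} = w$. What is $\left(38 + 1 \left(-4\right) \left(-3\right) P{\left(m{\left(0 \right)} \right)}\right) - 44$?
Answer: $- \frac{18}{5} \approx -3.6$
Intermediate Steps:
$P{\left(a \right)} = \frac{1}{5 + a}$
$\left(38 + 1 \left(-4\right) \left(-3\right) P{\left(m{\left(0 \right)} \right)}\right) - 44 = \left(38 + \frac{1 \left(-4\right) \left(-3\right)}{5 + 0}\right) - 44 = \left(38 + \frac{\left(-4\right) \left(-3\right)}{5}\right) - 44 = \left(38 + 12 \cdot \frac{1}{5}\right) - 44 = \left(38 + \frac{12}{5}\right) - 44 = \frac{202}{5} - 44 = - \frac{18}{5}$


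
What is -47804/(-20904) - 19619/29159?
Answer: 18919255/11721918 ≈ 1.6140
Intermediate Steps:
-47804/(-20904) - 19619/29159 = -47804*(-1/20904) - 19619*1/29159 = 11951/5226 - 19619/29159 = 18919255/11721918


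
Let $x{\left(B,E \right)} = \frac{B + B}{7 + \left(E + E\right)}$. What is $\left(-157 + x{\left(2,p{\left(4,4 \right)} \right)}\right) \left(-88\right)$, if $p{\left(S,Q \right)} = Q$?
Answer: $\frac{206888}{15} \approx 13793.0$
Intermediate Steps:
$x{\left(B,E \right)} = \frac{2 B}{7 + 2 E}$
$\left(-157 + x{\left(2,p{\left(4,4 \right)} \right)}\right) \left(-88\right) = \left(-157 + 2 \cdot 2 \frac{1}{7 + 2 \cdot 4}\right) \left(-88\right) = \left(-157 + 2 \cdot 2 \frac{1}{7 + 8}\right) \left(-88\right) = \left(-157 + 2 \cdot 2 \cdot \frac{1}{15}\right) \left(-88\right) = \left(-157 + \frac{4}{15}\right) \left(-88\right) = \left(- \frac{2351}{15}\right) \left(-88\right) = \frac{206888}{15}$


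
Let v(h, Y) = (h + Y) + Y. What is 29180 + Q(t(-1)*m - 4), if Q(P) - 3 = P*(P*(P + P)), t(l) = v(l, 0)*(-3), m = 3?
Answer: 29433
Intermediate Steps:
v(h, Y) = h + 2*Y (v(h, Y) = (Y + h) + Y = h + 2*Y)
t(l) = -3*l (t(l) = (l + 2*0)*(-3) = (l + 0)*(-3) = l*(-3) = -3*l)
Q(P) = 3 + 2*P³ (Q(P) = 3 + P*(P*(P + P)) = 3 + P*(P*(2*P)) = 3 + P*(2*P²) = 3 + 2*P³)
29180 + Q(t(-1)*m - 4) = 29180 + (3 + 2*(-3*(-1)*3 - 4)³) = 29180 + (3 + 2*(3*3 - 4)³) = 29180 + (3 + 2*(9 - 4)³) = 29180 + (3 + 2*5³) = 29180 + (3 + 2*125) = 29180 + (3 + 250) = 29180 + 253 = 29433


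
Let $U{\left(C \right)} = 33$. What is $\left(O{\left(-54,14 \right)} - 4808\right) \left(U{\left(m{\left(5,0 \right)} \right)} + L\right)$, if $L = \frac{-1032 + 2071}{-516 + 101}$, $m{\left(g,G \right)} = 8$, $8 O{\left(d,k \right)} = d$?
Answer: $- \frac{60935476}{415} \approx -1.4683 \cdot 10^{5}$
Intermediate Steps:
$O{\left(d,k \right)} = \frac{d}{8}$
$L = - \frac{1039}{415}$ ($L = \frac{1039}{-415} = 1039 \left(- \frac{1}{415}\right) = - \frac{1039}{415} \approx -2.5036$)
$\left(O{\left(-54,14 \right)} - 4808\right) \left(U{\left(m{\left(5,0 \right)} \right)} + L\right) = \left(\frac{1}{8} \left(-54\right) - 4808\right) \left(33 - \frac{1039}{415}\right) = \left(- \frac{27}{4} - 4808\right) \frac{12656}{415} = \left(- \frac{19259}{4}\right) \frac{12656}{415} = - \frac{60935476}{415}$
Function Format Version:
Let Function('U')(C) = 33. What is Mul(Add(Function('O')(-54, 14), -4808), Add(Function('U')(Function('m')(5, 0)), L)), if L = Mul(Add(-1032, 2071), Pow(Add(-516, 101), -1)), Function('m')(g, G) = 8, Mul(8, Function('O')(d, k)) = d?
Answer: Rational(-60935476, 415) ≈ -1.4683e+5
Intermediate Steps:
Function('O')(d, k) = Mul(Rational(1, 8), d)
L = Rational(-1039, 415) (L = Mul(1039, Pow(-415, -1)) = Mul(1039, Rational(-1, 415)) = Rational(-1039, 415) ≈ -2.5036)
Mul(Add(Function('O')(-54, 14), -4808), Add(Function('U')(Function('m')(5, 0)), L)) = Mul(Add(Mul(Rational(1, 8), -54), -4808), Add(33, Rational(-1039, 415))) = Mul(Add(Rational(-27, 4), -4808), Rational(12656, 415)) = Mul(Rational(-19259, 4), Rational(12656, 415)) = Rational(-60935476, 415)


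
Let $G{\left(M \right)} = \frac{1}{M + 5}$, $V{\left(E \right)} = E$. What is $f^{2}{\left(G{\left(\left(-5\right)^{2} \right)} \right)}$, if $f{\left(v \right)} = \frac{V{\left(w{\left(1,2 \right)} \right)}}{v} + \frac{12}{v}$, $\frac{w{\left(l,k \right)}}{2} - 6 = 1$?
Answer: $608400$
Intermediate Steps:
$w{\left(l,k \right)} = 14$ ($w{\left(l,k \right)} = 12 + 2 \cdot 1 = 12 + 2 = 14$)
$G{\left(M \right)} = \frac{1}{5 + M}$
$f{\left(v \right)} = \frac{26}{v}$ ($f{\left(v \right)} = \frac{14}{v} + \frac{12}{v} = \frac{26}{v}$)
$f^{2}{\left(G{\left(\left(-5\right)^{2} \right)} \right)} = \left(\frac{26}{\frac{1}{5 + \left(-5\right)^{2}}}\right)^{2} = \left(\frac{26}{\frac{1}{5 + 25}}\right)^{2} = \left(\frac{26}{\frac{1}{30}}\right)^{2} = \left(26 \frac{1}{\frac{1}{30}}\right)^{2} = \left(26 \cdot 30\right)^{2} = 780^{2} = 608400$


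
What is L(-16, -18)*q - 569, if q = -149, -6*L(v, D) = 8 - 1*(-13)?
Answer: -95/2 ≈ -47.500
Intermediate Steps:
L(v, D) = -7/2 (L(v, D) = -(8 - 1*(-13))/6 = -(8 + 13)/6 = -⅙*21 = -7/2)
L(-16, -18)*q - 569 = -7/2*(-149) - 569 = 1043/2 - 569 = -95/2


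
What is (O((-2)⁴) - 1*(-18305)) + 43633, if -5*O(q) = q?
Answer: 309674/5 ≈ 61935.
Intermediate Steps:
O(q) = -q/5
(O((-2)⁴) - 1*(-18305)) + 43633 = (-⅕*(-2)⁴ - 1*(-18305)) + 43633 = (-⅕*16 + 18305) + 43633 = (-16/5 + 18305) + 43633 = 91509/5 + 43633 = 309674/5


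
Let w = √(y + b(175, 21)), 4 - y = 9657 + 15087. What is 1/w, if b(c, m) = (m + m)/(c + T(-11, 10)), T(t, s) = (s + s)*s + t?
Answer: -I*√16724162/643237 ≈ -0.0063577*I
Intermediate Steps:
y = -24740 (y = 4 - (9657 + 15087) = 4 - 1*24744 = 4 - 24744 = -24740)
T(t, s) = t + 2*s² (T(t, s) = (2*s)*s + t = 2*s² + t = t + 2*s²)
b(c, m) = 2*m/(189 + c) (b(c, m) = (m + m)/(c + (-11 + 2*10²)) = (2*m)/(c + (-11 + 2*100)) = (2*m)/(c + (-11 + 200)) = (2*m)/(c + 189) = (2*m)/(189 + c) = 2*m/(189 + c))
w = I*√16724162/26 (w = √(-24740 + 2*21/(189 + 175)) = √(-24740 + 2*21/364) = √(-24740 + 2*21*(1/364)) = √(-24740 + 3/26) = √(-643237/26) = I*√16724162/26 ≈ 157.29*I)
1/w = 1/(I*√16724162/26) = -I*√16724162/643237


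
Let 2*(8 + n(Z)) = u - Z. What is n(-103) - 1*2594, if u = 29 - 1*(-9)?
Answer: -5063/2 ≈ -2531.5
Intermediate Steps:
u = 38 (u = 29 + 9 = 38)
n(Z) = 11 - Z/2 (n(Z) = -8 + (38 - Z)/2 = -8 + (19 - Z/2) = 11 - Z/2)
n(-103) - 1*2594 = (11 - ½*(-103)) - 1*2594 = (11 + 103/2) - 2594 = 125/2 - 2594 = -5063/2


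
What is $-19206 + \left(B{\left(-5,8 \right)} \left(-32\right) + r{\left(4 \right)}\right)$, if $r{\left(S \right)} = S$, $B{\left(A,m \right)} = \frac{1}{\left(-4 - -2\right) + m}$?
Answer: $- \frac{57622}{3} \approx -19207.0$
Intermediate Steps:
$B{\left(A,m \right)} = \frac{1}{-2 + m}$ ($B{\left(A,m \right)} = \frac{1}{\left(-4 + 2\right) + m} = \frac{1}{-2 + m}$)
$-19206 + \left(B{\left(-5,8 \right)} \left(-32\right) + r{\left(4 \right)}\right) = -19206 + \left(\frac{1}{-2 + 8} \left(-32\right) + 4\right) = -19206 + \left(\frac{1}{6} \left(-32\right) + 4\right) = -19206 + \left(- \frac{16}{3} + 4\right) = -19206 - \frac{4}{3} = - \frac{57622}{3}$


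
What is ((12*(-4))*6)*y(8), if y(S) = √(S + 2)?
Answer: -288*√10 ≈ -910.74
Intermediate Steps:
y(S) = √(2 + S)
((12*(-4))*6)*y(8) = ((12*(-4))*6)*√(2 + 8) = (-48*6)*√10 = -288*√10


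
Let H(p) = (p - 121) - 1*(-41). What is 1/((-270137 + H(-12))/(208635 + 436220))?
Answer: -644855/270229 ≈ -2.3863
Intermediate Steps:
H(p) = -80 + p (H(p) = (-121 + p) + 41 = -80 + p)
1/((-270137 + H(-12))/(208635 + 436220)) = 1/((-270137 + (-80 - 12))/(208635 + 436220)) = 1/((-270137 - 92)/644855) = 1/(-270229*1/644855) = 1/(-270229/644855) = -644855/270229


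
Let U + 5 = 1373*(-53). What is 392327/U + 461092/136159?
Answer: -1527949445/762218082 ≈ -2.0046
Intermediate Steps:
U = -72774 (U = -5 + 1373*(-53) = -5 - 72769 = -72774)
392327/U + 461092/136159 = 392327/(-72774) + 461092/136159 = 392327*(-1/72774) + 461092*(1/136159) = -30179/5598 + 461092/136159 = -1527949445/762218082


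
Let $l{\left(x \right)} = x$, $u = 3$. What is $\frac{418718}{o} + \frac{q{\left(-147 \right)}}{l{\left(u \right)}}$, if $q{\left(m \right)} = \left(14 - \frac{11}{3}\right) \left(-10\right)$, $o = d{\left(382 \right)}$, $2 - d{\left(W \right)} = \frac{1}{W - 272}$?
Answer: $\frac{138154310}{657} \approx 2.1028 \cdot 10^{5}$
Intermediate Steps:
$d{\left(W \right)} = 2 - \frac{1}{-272 + W}$ ($d{\left(W \right)} = 2 - \frac{1}{W - 272} = 2 - \frac{1}{-272 + W}$)
$o = \frac{219}{110}$ ($o = \frac{-545 + 2 \cdot 382}{-272 + 382} = \frac{-545 + 764}{110} = \frac{1}{110} \cdot 219 = \frac{219}{110} \approx 1.9909$)
$q{\left(m \right)} = - \frac{310}{3}$ ($q{\left(m \right)} = \left(14 - \frac{11}{3}\right) \left(-10\right) = \frac{31}{3} \left(-10\right) = - \frac{310}{3}$)
$\frac{418718}{o} + \frac{q{\left(-147 \right)}}{l{\left(u \right)}} = \frac{418718}{\frac{219}{110}} - \frac{310}{3 \cdot 3} = 418718 \cdot \frac{110}{219} - \frac{310}{9} = \frac{46058980}{219} - \frac{310}{9} = \frac{138154310}{657}$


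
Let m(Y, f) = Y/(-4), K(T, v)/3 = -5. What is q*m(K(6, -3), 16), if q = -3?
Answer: -45/4 ≈ -11.250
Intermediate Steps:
K(T, v) = -15 (K(T, v) = 3*(-5) = -15)
m(Y, f) = -Y/4 (m(Y, f) = Y*(-¼) = -Y/4)
q*m(K(6, -3), 16) = -(-3)*(-15)/4 = -3*15/4 = -45/4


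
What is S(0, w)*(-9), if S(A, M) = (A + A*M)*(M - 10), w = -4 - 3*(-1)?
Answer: 0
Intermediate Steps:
w = -1 (w = -4 + 3 = -1)
S(A, M) = (-10 + M)*(A + A*M) (S(A, M) = (A + A*M)*(-10 + M) = (-10 + M)*(A + A*M))
S(0, w)*(-9) = (0*(-10 + (-1)² - 9*(-1)))*(-9) = (0*(-10 + 1 + 9))*(-9) = (0*0)*(-9) = 0*(-9) = 0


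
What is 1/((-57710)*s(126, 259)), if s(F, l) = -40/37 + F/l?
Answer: 37/1269620 ≈ 2.9143e-5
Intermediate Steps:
s(F, l) = -40/37 + F/l (s(F, l) = -40*1/37 + F/l = -40/37 + F/l)
1/((-57710)*s(126, 259)) = 1/((-57710)*(-40/37 + 126/259)) = -1/(57710*(-40/37 + 126*(1/259))) = -1/(57710*(-40/37 + 18/37)) = -1/(57710*(-22/37)) = -1/57710*(-37/22) = 37/1269620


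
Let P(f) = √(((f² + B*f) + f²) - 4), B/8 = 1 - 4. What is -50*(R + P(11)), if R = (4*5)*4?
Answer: -4000 - 50*I*√26 ≈ -4000.0 - 254.95*I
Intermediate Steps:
B = -24 (B = 8*(1 - 4) = 8*(-3) = -24)
R = 80 (R = 20*4 = 80)
P(f) = √(-4 - 24*f + 2*f²) (P(f) = √(((f² - 24*f) + f²) - 4) = √((-24*f + 2*f²) - 4) = √(-4 - 24*f + 2*f²))
-50*(R + P(11)) = -50*(80 + √(-4 - 24*11 + 2*11²)) = -50*(80 + √(-4 - 264 + 2*121)) = -50*(80 + √(-4 - 264 + 242)) = -50*(80 + √(-26)) = -50*(80 + I*√26) = -4000 - 50*I*√26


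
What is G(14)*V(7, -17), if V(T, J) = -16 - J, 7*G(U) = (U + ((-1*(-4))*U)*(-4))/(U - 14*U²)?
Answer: 1/91 ≈ 0.010989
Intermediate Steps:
G(U) = -15*U/(7*(U - 14*U²)) (G(U) = ((U + ((-1*(-4))*U)*(-4))/(U - 14*U²))/7 = ((U + (4*U)*(-4))/(U - 14*U²))/7 = ((U - 16*U)/(U - 14*U²))/7 = ((-15*U)/(U - 14*U²))/7 = (-15*U/(U - 14*U²))/7 = -15*U/(7*(U - 14*U²)))
G(14)*V(7, -17) = (15/(7*(-1 + 14*14)))*(-16 - 1*(-17)) = (15/(7*(-1 + 196)))*(-16 + 17) = ((15/7)/195)*1 = ((15/7)*(1/195))*1 = (1/91)*1 = 1/91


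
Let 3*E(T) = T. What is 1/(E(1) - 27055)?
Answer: -3/81164 ≈ -3.6962e-5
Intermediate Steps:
E(T) = T/3
1/(E(1) - 27055) = 1/((1/3)*1 - 27055) = 1/(1/3 - 27055) = 1/(-81164/3) = -3/81164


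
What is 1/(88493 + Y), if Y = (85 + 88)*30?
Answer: 1/93683 ≈ 1.0674e-5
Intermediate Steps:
Y = 5190 (Y = 173*30 = 5190)
1/(88493 + Y) = 1/(88493 + 5190) = 1/93683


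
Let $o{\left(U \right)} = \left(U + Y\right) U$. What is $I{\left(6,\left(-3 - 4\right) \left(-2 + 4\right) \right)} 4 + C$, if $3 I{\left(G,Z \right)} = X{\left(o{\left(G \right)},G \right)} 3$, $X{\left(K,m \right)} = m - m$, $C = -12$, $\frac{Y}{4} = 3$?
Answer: $-12$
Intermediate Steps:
$Y = 12$ ($Y = 4 \cdot 3 = 12$)
$o{\left(U \right)} = U \left(12 + U\right)$ ($o{\left(U \right)} = \left(U + 12\right) U = \left(12 + U\right) U = U \left(12 + U\right)$)
$X{\left(K,m \right)} = 0$
$I{\left(G,Z \right)} = 0$ ($I{\left(G,Z \right)} = \frac{0 \cdot 3}{3} = \frac{1}{3} \cdot 0 = 0$)
$I{\left(6,\left(-3 - 4\right) \left(-2 + 4\right) \right)} 4 + C = 0 \cdot 4 - 12 = 0 - 12 = -12$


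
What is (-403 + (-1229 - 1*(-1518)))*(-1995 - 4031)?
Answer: 686964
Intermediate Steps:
(-403 + (-1229 - 1*(-1518)))*(-1995 - 4031) = (-403 + (-1229 + 1518))*(-6026) = (-403 + 289)*(-6026) = -114*(-6026) = 686964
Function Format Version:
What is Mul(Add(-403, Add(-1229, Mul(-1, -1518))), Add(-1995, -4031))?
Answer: 686964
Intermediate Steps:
Mul(Add(-403, Add(-1229, Mul(-1, -1518))), Add(-1995, -4031)) = Mul(Add(-403, Add(-1229, 1518)), -6026) = Mul(Add(-403, 289), -6026) = Mul(-114, -6026) = 686964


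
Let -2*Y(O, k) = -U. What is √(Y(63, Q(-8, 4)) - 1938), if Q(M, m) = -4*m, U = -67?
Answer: I*√7886/2 ≈ 44.402*I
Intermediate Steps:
Y(O, k) = -67/2 (Y(O, k) = -(-1)*(-67)/2 = -½*67 = -67/2)
√(Y(63, Q(-8, 4)) - 1938) = √(-67/2 - 1938) = √(-3943/2) = I*√7886/2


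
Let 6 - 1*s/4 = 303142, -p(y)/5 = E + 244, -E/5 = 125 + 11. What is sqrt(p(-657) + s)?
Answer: 2*I*sqrt(302591) ≈ 1100.2*I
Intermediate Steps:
E = -680 (E = -5*(125 + 11) = -5*136 = -680)
p(y) = 2180 (p(y) = -5*(-680 + 244) = -5*(-436) = 2180)
s = -1212544 (s = 24 - 4*303142 = 24 - 1212568 = -1212544)
sqrt(p(-657) + s) = sqrt(2180 - 1212544) = sqrt(-1210364) = 2*I*sqrt(302591)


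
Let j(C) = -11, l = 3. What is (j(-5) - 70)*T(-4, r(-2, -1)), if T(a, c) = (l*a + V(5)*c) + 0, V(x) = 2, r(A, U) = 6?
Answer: 0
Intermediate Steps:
T(a, c) = 2*c + 3*a (T(a, c) = (3*a + 2*c) + 0 = (2*c + 3*a) + 0 = 2*c + 3*a)
(j(-5) - 70)*T(-4, r(-2, -1)) = (-11 - 70)*(2*6 + 3*(-4)) = -81*(12 - 12) = -81*0 = 0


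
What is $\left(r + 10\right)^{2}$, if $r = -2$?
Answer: $64$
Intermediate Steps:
$\left(r + 10\right)^{2} = \left(-2 + 10\right)^{2} = 8^{2} = 64$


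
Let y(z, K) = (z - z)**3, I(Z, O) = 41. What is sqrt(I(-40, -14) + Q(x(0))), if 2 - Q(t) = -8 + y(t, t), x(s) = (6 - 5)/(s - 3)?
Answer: sqrt(51) ≈ 7.1414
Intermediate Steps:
y(z, K) = 0 (y(z, K) = 0**3 = 0)
x(s) = 1/(-3 + s)
Q(t) = 10 (Q(t) = 2 - (-8 + 0) = 2 - 1*(-8) = 2 + 8 = 10)
sqrt(I(-40, -14) + Q(x(0))) = sqrt(41 + 10) = sqrt(51)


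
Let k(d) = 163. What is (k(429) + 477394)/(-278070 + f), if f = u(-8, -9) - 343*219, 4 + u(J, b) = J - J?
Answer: -477557/353191 ≈ -1.3521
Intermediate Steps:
u(J, b) = -4 (u(J, b) = -4 + (J - J) = -4 + 0 = -4)
f = -75121 (f = -4 - 343*219 = -4 - 75117 = -75121)
(k(429) + 477394)/(-278070 + f) = (163 + 477394)/(-278070 - 75121) = 477557/(-353191) = 477557*(-1/353191) = -477557/353191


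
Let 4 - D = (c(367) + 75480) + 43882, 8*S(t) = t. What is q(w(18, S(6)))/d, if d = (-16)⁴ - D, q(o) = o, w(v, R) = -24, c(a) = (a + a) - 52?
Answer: -3/23197 ≈ -0.00012933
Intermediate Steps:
S(t) = t/8
c(a) = -52 + 2*a (c(a) = 2*a - 52 = -52 + 2*a)
D = -120040 (D = 4 - (((-52 + 2*367) + 75480) + 43882) = 4 - (((-52 + 734) + 75480) + 43882) = 4 - ((682 + 75480) + 43882) = 4 - (76162 + 43882) = 4 - 1*120044 = 4 - 120044 = -120040)
d = 185576 (d = (-16)⁴ - 1*(-120040) = 65536 + 120040 = 185576)
q(w(18, S(6)))/d = -24/185576 = -24*1/185576 = -3/23197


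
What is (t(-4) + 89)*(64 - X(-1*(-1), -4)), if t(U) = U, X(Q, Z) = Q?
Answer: 5355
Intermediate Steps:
(t(-4) + 89)*(64 - X(-1*(-1), -4)) = (-4 + 89)*(64 - (-1)*(-1)) = 85*(64 - 1*1) = 85*(64 - 1) = 85*63 = 5355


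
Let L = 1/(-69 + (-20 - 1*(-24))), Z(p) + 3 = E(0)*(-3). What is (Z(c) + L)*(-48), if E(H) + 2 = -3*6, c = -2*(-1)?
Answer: -177792/65 ≈ -2735.3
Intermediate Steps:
c = 2
E(H) = -20 (E(H) = -2 - 3*6 = -2 - 18 = -20)
Z(p) = 57 (Z(p) = -3 - 20*(-3) = -3 + 60 = 57)
L = -1/65 (L = 1/(-69 + (-20 + 24)) = 1/(-69 + 4) = 1/(-65) = -1/65 ≈ -0.015385)
(Z(c) + L)*(-48) = (57 - 1/65)*(-48) = (3704/65)*(-48) = -177792/65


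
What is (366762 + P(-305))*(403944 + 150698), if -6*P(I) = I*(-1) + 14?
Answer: 610176362213/3 ≈ 2.0339e+11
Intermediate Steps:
P(I) = -7/3 + I/6 (P(I) = -(I*(-1) + 14)/6 = -(-I + 14)/6 = -(14 - I)/6 = -7/3 + I/6)
(366762 + P(-305))*(403944 + 150698) = (366762 + (-7/3 + (⅙)*(-305)))*(403944 + 150698) = (366762 + (-7/3 - 305/6))*554642 = (366762 - 319/6)*554642 = (2200253/6)*554642 = 610176362213/3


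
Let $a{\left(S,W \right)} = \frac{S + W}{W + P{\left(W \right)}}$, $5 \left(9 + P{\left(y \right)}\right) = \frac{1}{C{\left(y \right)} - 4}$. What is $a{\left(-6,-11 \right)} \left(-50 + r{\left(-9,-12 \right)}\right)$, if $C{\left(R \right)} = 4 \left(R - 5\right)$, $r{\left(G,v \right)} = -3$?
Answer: $- \frac{306340}{6801} \approx -45.043$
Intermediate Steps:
$C{\left(R \right)} = -20 + 4 R$ ($C{\left(R \right)} = 4 \left(-5 + R\right) = -20 + 4 R$)
$P{\left(y \right)} = -9 + \frac{1}{5 \left(-24 + 4 y\right)}$ ($P{\left(y \right)} = -9 + \frac{1}{5 \left(\left(-20 + 4 y\right) - 4\right)} = -9 + \frac{1}{5 \left(-24 + 4 y\right)}$)
$a{\left(S,W \right)} = \frac{S + W}{W + \frac{1081 - 180 W}{20 \left(-6 + W\right)}}$
$a{\left(-6,-11 \right)} \left(-50 + r{\left(-9,-12 \right)}\right) = \frac{20 \left(-6 - 11\right) \left(-6 - 11\right)}{1081 - -1980 + 20 \left(-11\right) \left(-6 - 11\right)} \left(-50 - 3\right) = 20 \frac{1}{1081 + 1980 + 20 \left(-11\right) \left(-17\right)} \left(-17\right) \left(-17\right) \left(-53\right) = 20 \frac{1}{1081 + 1980 + 3740} \left(-17\right) \left(-17\right) \left(-53\right) = 20 \cdot \frac{1}{6801} \left(-17\right) \left(-17\right) \left(-53\right) = \frac{5780}{6801} \left(-53\right) = - \frac{306340}{6801}$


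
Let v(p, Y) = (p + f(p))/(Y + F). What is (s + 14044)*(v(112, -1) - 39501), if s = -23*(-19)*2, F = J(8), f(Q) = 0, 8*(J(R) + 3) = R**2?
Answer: -588858214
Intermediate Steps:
J(R) = -3 + R**2/8
F = 5 (F = -3 + (1/8)*8**2 = -3 + (1/8)*64 = -3 + 8 = 5)
v(p, Y) = p/(5 + Y) (v(p, Y) = (p + 0)/(Y + 5) = p/(5 + Y))
s = 874 (s = 437*2 = 874)
(s + 14044)*(v(112, -1) - 39501) = (874 + 14044)*(112/(5 - 1) - 39501) = 14918*(112/4 - 39501) = 14918*(112*(1/4) - 39501) = 14918*(28 - 39501) = 14918*(-39473) = -588858214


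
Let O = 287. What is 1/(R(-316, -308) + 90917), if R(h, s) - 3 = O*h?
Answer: 1/228 ≈ 0.0043860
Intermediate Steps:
R(h, s) = 3 + 287*h
1/(R(-316, -308) + 90917) = 1/((3 + 287*(-316)) + 90917) = 1/((3 - 90692) + 90917) = 1/(-90689 + 90917) = 1/228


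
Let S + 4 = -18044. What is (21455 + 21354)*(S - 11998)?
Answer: -1286239214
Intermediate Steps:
S = -18048 (S = -4 - 18044 = -18048)
(21455 + 21354)*(S - 11998) = (21455 + 21354)*(-18048 - 11998) = 42809*(-30046) = -1286239214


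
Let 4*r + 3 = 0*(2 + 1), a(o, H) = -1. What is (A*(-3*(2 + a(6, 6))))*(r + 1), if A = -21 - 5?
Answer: 39/2 ≈ 19.500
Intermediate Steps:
A = -26
r = -3/4 (r = -3/4 + (0*(2 + 1))/4 = -3/4 + (0*3)/4 = -3/4 + (1/4)*0 = -3/4 + 0 = -3/4 ≈ -0.75000)
(A*(-3*(2 + a(6, 6))))*(r + 1) = (-(-78)*(2 - 1))*(-3/4 + 1) = -(-78)*(1/4) = -26*(-3)*(1/4) = 78*(1/4) = 39/2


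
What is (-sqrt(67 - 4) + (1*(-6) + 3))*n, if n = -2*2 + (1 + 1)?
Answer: 6 + 6*sqrt(7) ≈ 21.875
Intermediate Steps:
n = -2 (n = -4 + 2 = -2)
(-sqrt(67 - 4) + (1*(-6) + 3))*n = (-sqrt(67 - 4) + (1*(-6) + 3))*(-2) = (-sqrt(63) + (-6 + 3))*(-2) = (-3*sqrt(7) - 3)*(-2) = (-3 - 3*sqrt(7))*(-2) = 6 + 6*sqrt(7)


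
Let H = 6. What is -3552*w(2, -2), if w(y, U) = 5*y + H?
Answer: -56832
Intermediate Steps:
w(y, U) = 6 + 5*y (w(y, U) = 5*y + 6 = 6 + 5*y)
-3552*w(2, -2) = -3552*(6 + 5*2) = -3552*(6 + 10) = -3552*16 = -56832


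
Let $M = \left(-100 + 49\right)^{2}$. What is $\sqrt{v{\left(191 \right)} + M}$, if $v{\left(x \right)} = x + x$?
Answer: $\sqrt{2983} \approx 54.617$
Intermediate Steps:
$v{\left(x \right)} = 2 x$
$M = 2601$ ($M = \left(-51\right)^{2} = 2601$)
$\sqrt{v{\left(191 \right)} + M} = \sqrt{2 \cdot 191 + 2601} = \sqrt{382 + 2601} = \sqrt{2983}$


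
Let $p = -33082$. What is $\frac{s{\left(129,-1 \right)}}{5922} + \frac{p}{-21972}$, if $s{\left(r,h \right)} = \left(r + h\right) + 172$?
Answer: $\frac{5625089}{3614394} \approx 1.5563$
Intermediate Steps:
$s{\left(r,h \right)} = 172 + h + r$ ($s{\left(r,h \right)} = \left(h + r\right) + 172 = 172 + h + r$)
$\frac{s{\left(129,-1 \right)}}{5922} + \frac{p}{-21972} = \frac{172 - 1 + 129}{5922} - \frac{33082}{-21972} = 300 \cdot \frac{1}{5922} - - \frac{16541}{10986} = \frac{50}{987} + \frac{16541}{10986} = \frac{5625089}{3614394}$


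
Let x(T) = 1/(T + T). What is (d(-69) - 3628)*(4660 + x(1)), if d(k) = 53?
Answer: -33322575/2 ≈ -1.6661e+7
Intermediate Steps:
x(T) = 1/(2*T)
(d(-69) - 3628)*(4660 + x(1)) = (53 - 3628)*(4660 + (½)/1) = -3575*(4660 + (½)*1) = -3575*(4660 + ½) = -3575*9321/2 = -33322575/2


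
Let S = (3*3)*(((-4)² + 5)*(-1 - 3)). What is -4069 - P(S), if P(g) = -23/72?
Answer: -292945/72 ≈ -4068.7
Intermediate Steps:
S = -756 (S = 9*((16 + 5)*(-4)) = 9*(21*(-4)) = 9*(-84) = -756)
P(g) = -23/72 (P(g) = -23*1/72 = -23/72)
-4069 - P(S) = -4069 - 1*(-23/72) = -4069 + 23/72 = -292945/72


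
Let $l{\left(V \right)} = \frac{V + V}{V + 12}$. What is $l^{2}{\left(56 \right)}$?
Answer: $\frac{784}{289} \approx 2.7128$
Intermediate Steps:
$l{\left(V \right)} = \frac{2 V}{12 + V}$
$l^{2}{\left(56 \right)} = \left(2 \cdot 56 \frac{1}{12 + 56}\right)^{2} = \left(2 \cdot 56 \cdot \frac{1}{68}\right)^{2} = \left(\frac{28}{17}\right)^{2} = \frac{784}{289}$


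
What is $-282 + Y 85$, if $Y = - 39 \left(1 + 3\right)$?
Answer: $-13542$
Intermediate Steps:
$Y = -156$ ($Y = \left(-39\right) 4 = -156$)
$-282 + Y 85 = -282 - 13260 = -13542$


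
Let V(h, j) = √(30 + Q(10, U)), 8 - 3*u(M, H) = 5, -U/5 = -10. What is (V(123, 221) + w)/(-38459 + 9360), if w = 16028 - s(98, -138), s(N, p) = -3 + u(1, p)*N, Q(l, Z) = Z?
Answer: -15933/29099 - 4*√5/29099 ≈ -0.54785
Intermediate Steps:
U = 50 (U = -5*(-10) = 50)
u(M, H) = 1 (u(M, H) = 8/3 - ⅓*5 = 8/3 - 5/3 = 1)
s(N, p) = -3 + N (s(N, p) = -3 + 1*N = -3 + N)
w = 15933 (w = 16028 - (-3 + 98) = 16028 - 1*95 = 16028 - 95 = 15933)
V(h, j) = 4*√5 (V(h, j) = √(30 + 50) = √80 = 4*√5)
(V(123, 221) + w)/(-38459 + 9360) = (4*√5 + 15933)/(-38459 + 9360) = (15933 + 4*√5)/(-29099) = (15933 + 4*√5)*(-1/29099) = -15933/29099 - 4*√5/29099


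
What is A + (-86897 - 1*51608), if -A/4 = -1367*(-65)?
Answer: -493925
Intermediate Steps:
A = -355420 (A = -(-5468)*(-65) = -4*88855 = -355420)
A + (-86897 - 1*51608) = -355420 + (-86897 - 1*51608) = -355420 + (-86897 - 51608) = -355420 - 138505 = -493925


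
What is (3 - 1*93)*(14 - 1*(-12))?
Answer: -2340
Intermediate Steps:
(3 - 1*93)*(14 - 1*(-12)) = (3 - 93)*(14 + 12) = -90*26 = -2340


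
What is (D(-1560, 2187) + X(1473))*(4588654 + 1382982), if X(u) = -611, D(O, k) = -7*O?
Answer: 61561595524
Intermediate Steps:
(D(-1560, 2187) + X(1473))*(4588654 + 1382982) = (-7*(-1560) - 611)*(4588654 + 1382982) = (10920 - 611)*5971636 = 10309*5971636 = 61561595524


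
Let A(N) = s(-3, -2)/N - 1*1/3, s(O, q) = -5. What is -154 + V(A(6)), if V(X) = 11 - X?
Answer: -851/6 ≈ -141.83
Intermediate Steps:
A(N) = -⅓ - 5/N (A(N) = -5/N - 1*1/3 = -5/N - 1*⅓ = -5/N - ⅓ = -⅓ - 5/N)
-154 + V(A(6)) = -154 + (11 - (-15 - 1*6)/(3*6)) = -154 + (11 - (-15 - 6)/(3*6)) = -154 + (11 - (-21)/(3*6)) = -154 + (11 - 1*(-7/6)) = -154 + (11 + 7/6) = -154 + 73/6 = -851/6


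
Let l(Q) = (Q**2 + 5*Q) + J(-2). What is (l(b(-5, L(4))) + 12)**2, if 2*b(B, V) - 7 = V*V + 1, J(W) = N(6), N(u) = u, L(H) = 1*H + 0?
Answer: 49284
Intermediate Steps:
L(H) = H (L(H) = H + 0 = H)
J(W) = 6
b(B, V) = 4 + V**2/2 (b(B, V) = 7/2 + (V*V + 1)/2 = 7/2 + (V**2 + 1)/2 = 7/2 + (1 + V**2)/2 = 7/2 + (1/2 + V**2/2) = 4 + V**2/2)
l(Q) = 6 + Q**2 + 5*Q (l(Q) = (Q**2 + 5*Q) + 6 = 6 + Q**2 + 5*Q)
(l(b(-5, L(4))) + 12)**2 = ((6 + (4 + (1/2)*4**2)**2 + 5*(4 + (1/2)*4**2)) + 12)**2 = ((6 + (4 + (1/2)*16)**2 + 5*(4 + (1/2)*16)) + 12)**2 = ((6 + (4 + 8)**2 + 5*(4 + 8)) + 12)**2 = ((6 + 12**2 + 5*12) + 12)**2 = ((6 + 144 + 60) + 12)**2 = (210 + 12)**2 = 222**2 = 49284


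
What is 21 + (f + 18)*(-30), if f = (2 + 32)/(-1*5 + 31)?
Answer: -7257/13 ≈ -558.23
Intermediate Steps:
f = 17/13 (f = 34/(-5 + 31) = 34/26 = 34*(1/26) = 17/13 ≈ 1.3077)
21 + (f + 18)*(-30) = 21 + (17/13 + 18)*(-30) = 21 + (251/13)*(-30) = 21 - 7530/13 = -7257/13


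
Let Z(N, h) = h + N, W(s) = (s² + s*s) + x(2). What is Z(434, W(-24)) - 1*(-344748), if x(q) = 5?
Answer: 346339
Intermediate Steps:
W(s) = 5 + 2*s² (W(s) = (s² + s*s) + 5 = (s² + s²) + 5 = 2*s² + 5 = 5 + 2*s²)
Z(N, h) = N + h
Z(434, W(-24)) - 1*(-344748) = (434 + (5 + 2*(-24)²)) - 1*(-344748) = (434 + (5 + 2*576)) + 344748 = (434 + (5 + 1152)) + 344748 = (434 + 1157) + 344748 = 1591 + 344748 = 346339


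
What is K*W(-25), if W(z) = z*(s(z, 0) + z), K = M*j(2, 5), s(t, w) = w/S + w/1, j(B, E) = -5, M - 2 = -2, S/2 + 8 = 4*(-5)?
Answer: 0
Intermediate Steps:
S = -56 (S = -16 + 2*(4*(-5)) = -16 + 2*(-20) = -16 - 40 = -56)
M = 0 (M = 2 - 2 = 0)
s(t, w) = 55*w/56 (s(t, w) = w/(-56) + w/1 = w*(-1/56) + w*1 = -w/56 + w = 55*w/56)
K = 0 (K = 0*(-5) = 0)
W(z) = z² (W(z) = z*((55/56)*0 + z) = z*(0 + z) = z*z = z²)
K*W(-25) = 0*(-25)² = 0*625 = 0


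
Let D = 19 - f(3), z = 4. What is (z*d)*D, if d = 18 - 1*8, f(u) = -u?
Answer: 880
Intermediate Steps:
d = 10 (d = 18 - 8 = 10)
D = 22 (D = 19 - (-1)*3 = 19 - 1*(-3) = 19 + 3 = 22)
(z*d)*D = (4*10)*22 = 40*22 = 880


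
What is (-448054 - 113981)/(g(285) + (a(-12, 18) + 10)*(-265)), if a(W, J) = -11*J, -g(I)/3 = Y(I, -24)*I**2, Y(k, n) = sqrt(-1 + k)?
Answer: 280005837/168607295651 + 5478155145*sqrt(71)/337214591302 ≈ 0.13855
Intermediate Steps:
g(I) = -3*I**2*sqrt(-1 + I) (g(I) = -3*sqrt(-1 + I)*I**2 = -3*I**2*sqrt(-1 + I))
(-448054 - 113981)/(g(285) + (a(-12, 18) + 10)*(-265)) = (-448054 - 113981)/(-3*285**2*sqrt(-1 + 285) + (-11*18 + 10)*(-265)) = -562035/(-3*81225*sqrt(284) + (-198 + 10)*(-265)) = -562035/(-3*81225*2*sqrt(71) - 188*(-265)) = -562035/(-487350*sqrt(71) + 49820) = -562035/(49820 - 487350*sqrt(71))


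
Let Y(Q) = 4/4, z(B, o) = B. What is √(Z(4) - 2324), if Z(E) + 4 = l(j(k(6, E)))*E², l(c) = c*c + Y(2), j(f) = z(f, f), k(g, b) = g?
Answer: 2*I*√434 ≈ 41.665*I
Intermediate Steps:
Y(Q) = 1 (Y(Q) = 4*(¼) = 1)
j(f) = f
l(c) = 1 + c² (l(c) = c*c + 1 = c² + 1 = 1 + c²)
Z(E) = -4 + 37*E² (Z(E) = -4 + (1 + 6²)*E² = -4 + (1 + 36)*E² = -4 + 37*E²)
√(Z(4) - 2324) = √((-4 + 37*4²) - 2324) = √((-4 + 37*16) - 2324) = √((-4 + 592) - 2324) = √(588 - 2324) = √(-1736) = 2*I*√434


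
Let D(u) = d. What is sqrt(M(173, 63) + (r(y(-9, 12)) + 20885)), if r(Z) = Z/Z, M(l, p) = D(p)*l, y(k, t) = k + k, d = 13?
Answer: sqrt(23135) ≈ 152.10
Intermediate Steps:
D(u) = 13
y(k, t) = 2*k
M(l, p) = 13*l
r(Z) = 1
sqrt(M(173, 63) + (r(y(-9, 12)) + 20885)) = sqrt(13*173 + (1 + 20885)) = sqrt(2249 + 20886) = sqrt(23135)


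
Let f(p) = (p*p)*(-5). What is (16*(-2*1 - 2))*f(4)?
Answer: 5120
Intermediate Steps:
f(p) = -5*p² (f(p) = p²*(-5) = -5*p²)
(16*(-2*1 - 2))*f(4) = (16*(-2*1 - 2))*(-5*4²) = (16*(-2 - 2))*(-5*16) = (16*(-4))*(-80) = -64*(-80) = 5120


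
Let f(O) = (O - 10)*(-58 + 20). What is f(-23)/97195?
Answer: 1254/97195 ≈ 0.012902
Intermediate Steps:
f(O) = 380 - 38*O (f(O) = (-10 + O)*(-38) = 380 - 38*O)
f(-23)/97195 = (380 - 38*(-23))/97195 = (380 + 874)*(1/97195) = 1254*(1/97195) = 1254/97195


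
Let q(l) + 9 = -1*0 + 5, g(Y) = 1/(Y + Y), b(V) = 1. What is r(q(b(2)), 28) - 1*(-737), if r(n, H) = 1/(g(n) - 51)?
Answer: 301425/409 ≈ 736.98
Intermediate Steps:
g(Y) = 1/(2*Y)
q(l) = -4 (q(l) = -9 + (-1*0 + 5) = -9 + (0 + 5) = -9 + 5 = -4)
r(n, H) = 1/(-51 + 1/(2*n)) (r(n, H) = 1/(1/(2*n) - 51) = 1/(-51 + 1/(2*n)))
r(q(b(2)), 28) - 1*(-737) = -2*(-4)/(-1 + 102*(-4)) - 1*(-737) = -2*(-4)/(-1 - 408) + 737 = -2*(-4)/(-409) + 737 = -2*(-4)*(-1/409) + 737 = -8/409 + 737 = 301425/409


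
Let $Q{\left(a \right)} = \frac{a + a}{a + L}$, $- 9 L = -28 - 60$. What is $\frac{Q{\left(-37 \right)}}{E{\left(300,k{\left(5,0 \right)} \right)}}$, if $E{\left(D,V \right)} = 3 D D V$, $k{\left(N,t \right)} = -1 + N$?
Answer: $\frac{37}{14700000} \approx 2.517 \cdot 10^{-6}$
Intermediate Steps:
$L = \frac{88}{9}$ ($L = - \frac{-28 - 60}{9} = \left(- \frac{1}{9}\right) \left(-88\right) = \frac{88}{9} \approx 9.7778$)
$E{\left(D,V \right)} = 3 V D^{2}$ ($E{\left(D,V \right)} = 3 D^{2} V = 3 V D^{2}$)
$Q{\left(a \right)} = \frac{2 a}{\frac{88}{9} + a}$ ($Q{\left(a \right)} = \frac{a + a}{a + \frac{88}{9}} = \frac{2 a}{\frac{88}{9} + a}$)
$\frac{Q{\left(-37 \right)}}{E{\left(300,k{\left(5,0 \right)} \right)}} = \frac{18 \left(-37\right) \frac{1}{88 + 9 \left(-37\right)}}{3 \left(-1 + 5\right) 300^{2}} = \frac{18 \left(-37\right) \frac{1}{88 - 333}}{3 \cdot 4 \cdot 90000} = \frac{18 \left(-37\right) \frac{1}{-245}}{1080000} = 18 \left(-37\right) \left(- \frac{1}{245}\right) \frac{1}{1080000} = \frac{666}{245} \cdot \frac{1}{1080000} = \frac{37}{14700000}$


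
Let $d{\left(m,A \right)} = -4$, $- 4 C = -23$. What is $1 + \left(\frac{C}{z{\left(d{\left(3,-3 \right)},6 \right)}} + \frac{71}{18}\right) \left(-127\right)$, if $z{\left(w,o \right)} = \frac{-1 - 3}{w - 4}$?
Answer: $- \frac{17644}{9} \approx -1960.4$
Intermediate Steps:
$C = \frac{23}{4}$ ($C = \left(- \frac{1}{4}\right) \left(-23\right) = \frac{23}{4} \approx 5.75$)
$z{\left(w,o \right)} = - \frac{4}{-4 + w}$
$1 + \left(\frac{C}{z{\left(d{\left(3,-3 \right)},6 \right)}} + \frac{71}{18}\right) \left(-127\right) = 1 + \left(\frac{23}{4 \left(- \frac{4}{-4 - 4}\right)} + \frac{71}{18}\right) \left(-127\right) = 1 + \left(\frac{23}{4 \left(- \frac{4}{-8}\right)} + 71 \cdot \frac{1}{18}\right) \left(-127\right) = 1 + \left(\frac{23}{4 \left(\left(-4\right) \left(- \frac{1}{8}\right)\right)} + \frac{71}{18}\right) \left(-127\right) = 1 + \left(\frac{23 \frac{1}{\frac{1}{2}}}{4} + \frac{71}{18}\right) \left(-127\right) = 1 + \left(\frac{23}{4} \cdot 2 + \frac{71}{18}\right) \left(-127\right) = 1 + \left(\frac{23}{2} + \frac{71}{18}\right) \left(-127\right) = 1 + \frac{139}{9} \left(-127\right) = 1 - \frac{17653}{9} = - \frac{17644}{9}$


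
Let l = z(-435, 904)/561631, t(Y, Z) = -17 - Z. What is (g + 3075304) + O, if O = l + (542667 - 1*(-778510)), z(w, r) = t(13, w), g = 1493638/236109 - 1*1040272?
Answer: 445054738616380951/132606133779 ≈ 3.3562e+6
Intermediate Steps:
g = -245616088010/236109 (g = 1493638*(1/236109) - 1040272 = 1493638/236109 - 1040272 = -245616088010/236109 ≈ -1.0403e+6)
z(w, r) = -17 - w
l = 418/561631 (l = (-17 - 1*(-435))/561631 = (-17 + 435)*(1/561631) = 418*(1/561631) = 418/561631 ≈ 0.00074426)
O = 742013960105/561631 (O = 418/561631 + (542667 - 1*(-778510)) = 418/561631 + (542667 + 778510) = 418/561631 + 1321177 = 742013960105/561631 ≈ 1.3212e+6)
(g + 3075304) + O = (-245616088010/236109 + 3075304) + 742013960105/561631 = 480490864126/236109 + 742013960105/561631 = 445054738616380951/132606133779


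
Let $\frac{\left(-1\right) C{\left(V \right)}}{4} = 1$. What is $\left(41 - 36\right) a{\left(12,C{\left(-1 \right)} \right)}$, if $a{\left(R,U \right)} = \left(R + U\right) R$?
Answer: $480$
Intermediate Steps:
$C{\left(V \right)} = -4$ ($C{\left(V \right)} = \left(-4\right) 1 = -4$)
$a{\left(R,U \right)} = R \left(R + U\right)$
$\left(41 - 36\right) a{\left(12,C{\left(-1 \right)} \right)} = \left(41 - 36\right) 12 \left(12 - 4\right) = 5 \cdot 12 \cdot 8 = 5 \cdot 96 = 480$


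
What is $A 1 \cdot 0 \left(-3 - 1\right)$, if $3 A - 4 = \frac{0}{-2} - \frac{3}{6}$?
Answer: $0$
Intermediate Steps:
$A = \frac{7}{6}$ ($A = \frac{4}{3} + \frac{\frac{0}{-2} - \frac{3}{6}}{3} = \frac{4}{3} + \frac{0 \left(- \frac{1}{2}\right) - \frac{1}{2}}{3} = \frac{4}{3} + \frac{0 - \frac{1}{2}}{3} = \frac{4}{3} + \frac{1}{3} \left(- \frac{1}{2}\right) = \frac{4}{3} - \frac{1}{6} = \frac{7}{6} \approx 1.1667$)
$A 1 \cdot 0 \left(-3 - 1\right) = \frac{7}{6} \cdot 1 \cdot 0 \left(-3 - 1\right) = \frac{7 \cdot 0 \left(-4\right)}{6} = \frac{7}{6} \cdot 0 = 0$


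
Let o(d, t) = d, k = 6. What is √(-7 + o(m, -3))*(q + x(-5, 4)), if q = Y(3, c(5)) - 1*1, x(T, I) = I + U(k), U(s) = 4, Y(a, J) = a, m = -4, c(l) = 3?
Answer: 10*I*√11 ≈ 33.166*I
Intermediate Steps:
x(T, I) = 4 + I (x(T, I) = I + 4 = 4 + I)
q = 2 (q = 3 - 1*1 = 3 - 1 = 2)
√(-7 + o(m, -3))*(q + x(-5, 4)) = √(-7 - 4)*(2 + (4 + 4)) = √(-11)*(2 + 8) = (I*√11)*10 = 10*I*√11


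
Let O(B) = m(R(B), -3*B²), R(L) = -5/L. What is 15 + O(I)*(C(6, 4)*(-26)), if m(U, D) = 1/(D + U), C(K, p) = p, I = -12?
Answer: 78933/5179 ≈ 15.241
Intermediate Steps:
O(B) = 1/(-5/B - 3*B²) (O(B) = 1/(-3*B² - 5/B) = 1/(-5/B - 3*B²))
15 + O(I)*(C(6, 4)*(-26)) = 15 + (-1*(-12)/(5 + 3*(-12)³))*(4*(-26)) = 15 - 1*(-12)/(5 + 3*(-1728))*(-104) = 15 - 1*(-12)/(5 - 5184)*(-104) = 15 - 1*(-12)/(-5179)*(-104) = 15 - 1*(-12)*(-1/5179)*(-104) = 15 - 12/5179*(-104) = 15 + 1248/5179 = 78933/5179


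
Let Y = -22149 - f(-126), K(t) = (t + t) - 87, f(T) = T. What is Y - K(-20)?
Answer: -21896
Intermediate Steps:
K(t) = -87 + 2*t (K(t) = 2*t - 87 = -87 + 2*t)
Y = -22023 (Y = -22149 - 1*(-126) = -22149 + 126 = -22023)
Y - K(-20) = -22023 - (-87 + 2*(-20)) = -22023 - (-87 - 40) = -22023 - 1*(-127) = -22023 + 127 = -21896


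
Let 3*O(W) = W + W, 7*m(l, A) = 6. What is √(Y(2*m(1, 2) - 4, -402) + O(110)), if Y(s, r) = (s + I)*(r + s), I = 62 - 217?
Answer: √28074810/21 ≈ 252.31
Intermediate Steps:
m(l, A) = 6/7 (m(l, A) = (⅐)*6 = 6/7)
I = -155
Y(s, r) = (-155 + s)*(r + s) (Y(s, r) = (s - 155)*(r + s) = (-155 + s)*(r + s))
O(W) = 2*W/3 (O(W) = (W + W)/3 = (2*W)/3 = 2*W/3)
√(Y(2*m(1, 2) - 4, -402) + O(110)) = √(((2*(6/7) - 4)² - 155*(-402) - 155*(2*(6/7) - 4) - 402*(2*(6/7) - 4)) + (⅔)*110) = √(((12/7 - 4)² + 62310 - 155*(12/7 - 4) - 402*(12/7 - 4)) + 220/3) = √(((-16/7)² + 62310 - 155*(-16/7) - 402*(-16/7)) + 220/3) = √((256/49 + 62310 + 2480/7 + 6432/7) + 220/3) = √(3115830/49 + 220/3) = √(9358270/147) = √28074810/21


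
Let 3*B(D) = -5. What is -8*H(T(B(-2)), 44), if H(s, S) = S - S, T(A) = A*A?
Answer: 0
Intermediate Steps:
B(D) = -5/3 (B(D) = (⅓)*(-5) = -5/3)
T(A) = A²
H(s, S) = 0
-8*H(T(B(-2)), 44) = -8*0 = 0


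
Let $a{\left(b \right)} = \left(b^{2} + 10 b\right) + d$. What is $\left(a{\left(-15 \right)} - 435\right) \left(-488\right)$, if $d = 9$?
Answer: $171288$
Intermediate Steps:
$a{\left(b \right)} = 9 + b^{2} + 10 b$ ($a{\left(b \right)} = \left(b^{2} + 10 b\right) + 9 = 9 + b^{2} + 10 b$)
$\left(a{\left(-15 \right)} - 435\right) \left(-488\right) = \left(\left(9 + \left(-15\right)^{2} + 10 \left(-15\right)\right) - 435\right) \left(-488\right) = \left(\left(9 + 225 - 150\right) - 435\right) \left(-488\right) = \left(84 - 435\right) \left(-488\right) = \left(-351\right) \left(-488\right) = 171288$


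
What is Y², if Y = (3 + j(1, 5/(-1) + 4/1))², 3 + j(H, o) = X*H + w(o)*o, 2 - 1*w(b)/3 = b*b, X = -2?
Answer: 625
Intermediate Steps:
w(b) = 6 - 3*b² (w(b) = 6 - 3*b*b = 6 - 3*b²)
j(H, o) = -3 - 2*H + o*(6 - 3*o²) (j(H, o) = -3 + (-2*H + (6 - 3*o²)*o) = -3 + (-2*H + o*(6 - 3*o²)) = -3 - 2*H + o*(6 - 3*o²))
Y = 25 (Y = (3 + (-3 - 3*(5/(-1) + 4/1)³ - 2*1 + 6*(5/(-1) + 4/1)))² = (3 + (-3 - 3*(5*(-1) + 4*1)³ - 2 + 6*(5*(-1) + 4*1)))² = (3 + (-3 - 3*(-5 + 4)³ - 2 + 6*(-5 + 4)))² = (3 + (-3 - 3*(-1)³ - 2 + 6*(-1)))² = (3 + (-3 - 3*(-1) - 2 - 6))² = (3 + (-3 + 3 - 2 - 6))² = (3 - 8)² = (-5)² = 25)
Y² = 25² = 625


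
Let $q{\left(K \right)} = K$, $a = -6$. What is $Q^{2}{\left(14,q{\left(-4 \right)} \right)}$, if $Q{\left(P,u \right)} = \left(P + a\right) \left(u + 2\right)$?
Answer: $256$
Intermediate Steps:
$Q{\left(P,u \right)} = \left(-6 + P\right) \left(2 + u\right)$ ($Q{\left(P,u \right)} = \left(P - 6\right) \left(u + 2\right) = \left(-6 + P\right) \left(2 + u\right)$)
$Q^{2}{\left(14,q{\left(-4 \right)} \right)} = \left(-12 - -24 + 2 \cdot 14 + 14 \left(-4\right)\right)^{2} = \left(-12 + 24 + 28 - 56\right)^{2} = \left(-16\right)^{2} = 256$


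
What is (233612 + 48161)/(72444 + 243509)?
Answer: 281773/315953 ≈ 0.89182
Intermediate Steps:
(233612 + 48161)/(72444 + 243509) = 281773/315953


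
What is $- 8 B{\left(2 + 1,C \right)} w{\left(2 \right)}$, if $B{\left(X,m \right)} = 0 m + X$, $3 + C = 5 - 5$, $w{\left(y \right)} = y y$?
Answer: $-96$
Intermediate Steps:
$w{\left(y \right)} = y^{2}$
$C = -3$ ($C = -3 + \left(5 - 5\right) = -3 + 0 = -3$)
$B{\left(X,m \right)} = X$ ($B{\left(X,m \right)} = 0 + X = X$)
$- 8 B{\left(2 + 1,C \right)} w{\left(2 \right)} = - 8 \left(2 + 1\right) 2^{2} = \left(-8\right) 3 \cdot 4 = \left(-24\right) 4 = -96$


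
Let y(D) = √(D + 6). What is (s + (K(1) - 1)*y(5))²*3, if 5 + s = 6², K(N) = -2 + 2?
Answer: 2916 - 186*√11 ≈ 2299.1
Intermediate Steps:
y(D) = √(6 + D)
K(N) = 0
s = 31 (s = -5 + 6² = -5 + 36 = 31)
(s + (K(1) - 1)*y(5))²*3 = (31 + (0 - 1)*√(6 + 5))²*3 = (31 - √11)²*3 = 3*(31 - √11)²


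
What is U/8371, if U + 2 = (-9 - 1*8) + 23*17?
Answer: 372/8371 ≈ 0.044439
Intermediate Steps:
U = 372 (U = -2 + ((-9 - 1*8) + 23*17) = -2 + ((-9 - 8) + 391) = -2 + (-17 + 391) = -2 + 374 = 372)
U/8371 = 372/8371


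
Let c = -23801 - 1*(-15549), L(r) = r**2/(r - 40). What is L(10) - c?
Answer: 24746/3 ≈ 8248.7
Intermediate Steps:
L(r) = r**2/(-40 + r)
c = -8252 (c = -23801 + 15549 = -8252)
L(10) - c = 10**2/(-40 + 10) - 1*(-8252) = 100/(-30) + 8252 = 100*(-1/30) + 8252 = -10/3 + 8252 = 24746/3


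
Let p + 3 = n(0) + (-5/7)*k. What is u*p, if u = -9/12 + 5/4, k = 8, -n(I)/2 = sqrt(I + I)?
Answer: -61/14 ≈ -4.3571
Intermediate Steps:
n(I) = -2*sqrt(2)*sqrt(I) (n(I) = -2*sqrt(I + I) = -2*sqrt(2)*sqrt(I))
p = -61/7 (p = -3 + (-2*sqrt(2)*sqrt(0) - 5/7*8) = -3 + (-2*sqrt(2)*0 - 5*1/7*8) = -3 + (0 - 5/7*8) = -3 + (0 - 40/7) = -3 - 40/7 = -61/7 ≈ -8.7143)
u = 1/2 (u = -9*1/12 + 5*(1/4) = -3/4 + 5/4 = 1/2 ≈ 0.50000)
u*p = (1/2)*(-61/7) = -61/14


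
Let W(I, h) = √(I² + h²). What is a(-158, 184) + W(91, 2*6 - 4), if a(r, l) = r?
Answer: -158 + √8345 ≈ -66.649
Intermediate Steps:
a(-158, 184) + W(91, 2*6 - 4) = -158 + √(91² + (2*6 - 4)²) = -158 + √(8281 + (12 - 4)²) = -158 + √(8281 + 8²) = -158 + √(8281 + 64) = -158 + √8345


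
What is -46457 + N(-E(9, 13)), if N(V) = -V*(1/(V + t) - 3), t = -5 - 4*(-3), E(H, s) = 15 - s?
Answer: -232313/5 ≈ -46463.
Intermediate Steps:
t = 7 (t = -5 + 12 = 7)
N(V) = -V*(-3 + 1/(7 + V)) (N(V) = -V*(1/(V + 7) - 3) = -V*(1/(7 + V) - 3) = -V*(-3 + 1/(7 + V)))
-46457 + N(-E(9, 13)) = -46457 + (-(15 - 1*13))*(20 + 3*(-(15 - 1*13)))/(7 - (15 - 1*13)) = -46457 + (-(15 - 13))*(20 + 3*(-(15 - 13)))/(7 - (15 - 13)) = -46457 + (-1*2)*(20 + 3*(-1*2))/(7 - 1*2) = -46457 - 2*(20 + 3*(-2))/(7 - 2) = -46457 - 2*(20 - 6)/5 = -46457 - 2*⅕*14 = -46457 - 28/5 = -232313/5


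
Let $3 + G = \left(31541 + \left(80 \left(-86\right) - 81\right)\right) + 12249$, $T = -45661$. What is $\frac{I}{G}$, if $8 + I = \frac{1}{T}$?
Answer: $- \frac{365289}{1681511986} \approx -0.00021724$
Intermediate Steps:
$I = - \frac{365289}{45661}$ ($I = -8 + \frac{1}{-45661} = -8 - \frac{1}{45661} = - \frac{365289}{45661} \approx -8.0$)
$G = 36826$ ($G = -3 + \left(\left(31541 + \left(80 \left(-86\right) - 81\right)\right) + 12249\right) = -3 + \left(\left(31541 - 6961\right) + 12249\right) = -3 + \left(24580 + 12249\right) = -3 + 36829 = 36826$)
$\frac{I}{G} = - \frac{365289}{45661 \cdot 36826} = \left(- \frac{365289}{45661}\right) \frac{1}{36826} = - \frac{365289}{1681511986}$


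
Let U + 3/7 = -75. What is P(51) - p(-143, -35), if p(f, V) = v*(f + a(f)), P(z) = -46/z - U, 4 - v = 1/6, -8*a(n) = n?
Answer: 3165433/5712 ≈ 554.17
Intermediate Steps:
U = -528/7 (U = -3/7 - 75 = -528/7 ≈ -75.429)
a(n) = -n/8
v = 23/6 (v = 4 - 1/6 = 4 - 1*⅙ = 4 - ⅙ = 23/6 ≈ 3.8333)
P(z) = 528/7 - 46/z (P(z) = -46/z - 1*(-528/7) = -46/z + 528/7 = 528/7 - 46/z)
p(f, V) = 161*f/48 (p(f, V) = 23*(f - f/8)/6 = 23*(7*f/8)/6 = 161*f/48)
P(51) - p(-143, -35) = (528/7 - 46/51) - 161*(-143)/48 = (528/7 - 46*1/51) - 1*(-23023/48) = (528/7 - 46/51) + 23023/48 = 26606/357 + 23023/48 = 3165433/5712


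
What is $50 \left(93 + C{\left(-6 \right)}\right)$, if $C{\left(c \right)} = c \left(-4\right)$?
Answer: $5850$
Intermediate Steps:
$C{\left(c \right)} = - 4 c$
$50 \left(93 + C{\left(-6 \right)}\right) = 50 \left(93 - -24\right) = 50 \left(93 + 24\right) = 50 \cdot 117 = 5850$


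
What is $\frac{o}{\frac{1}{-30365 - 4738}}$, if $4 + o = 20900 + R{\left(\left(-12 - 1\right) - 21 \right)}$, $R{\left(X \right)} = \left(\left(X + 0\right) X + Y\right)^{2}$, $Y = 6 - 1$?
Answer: $-48049583151$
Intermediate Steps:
$Y = 5$
$R{\left(X \right)} = \left(5 + X^{2}\right)^{2}$ ($R{\left(X \right)} = \left(\left(X + 0\right) X + 5\right)^{2} = \left(X X + 5\right)^{2} = \left(X^{2} + 5\right)^{2} = \left(5 + X^{2}\right)^{2}$)
$o = 1368817$ ($o = -4 + \left(20900 + \left(5 + \left(\left(-12 - 1\right) - 21\right)^{2}\right)^{2}\right) = -4 + \left(20900 + \left(5 + \left(-13 - 21\right)^{2}\right)^{2}\right) = -4 + \left(20900 + \left(5 + \left(-34\right)^{2}\right)^{2}\right) = -4 + \left(20900 + \left(5 + 1156\right)^{2}\right) = -4 + \left(20900 + 1161^{2}\right) = -4 + \left(20900 + 1347921\right) = -4 + 1368821 = 1368817$)
$\frac{o}{\frac{1}{-30365 - 4738}} = \frac{1368817}{\frac{1}{-30365 - 4738}} = \frac{1368817}{\frac{1}{-35103}} = \frac{1368817}{- \frac{1}{35103}} = 1368817 \left(-35103\right) = -48049583151$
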